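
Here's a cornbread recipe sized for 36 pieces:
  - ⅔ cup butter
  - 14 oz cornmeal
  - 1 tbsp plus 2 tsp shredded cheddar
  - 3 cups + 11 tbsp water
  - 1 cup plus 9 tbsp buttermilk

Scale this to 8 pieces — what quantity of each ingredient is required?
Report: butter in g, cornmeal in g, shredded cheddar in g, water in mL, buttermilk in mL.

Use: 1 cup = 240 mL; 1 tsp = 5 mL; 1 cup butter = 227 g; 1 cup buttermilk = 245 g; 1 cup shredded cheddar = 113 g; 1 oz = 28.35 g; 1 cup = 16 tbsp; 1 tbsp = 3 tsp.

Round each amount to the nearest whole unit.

butter: 34 g; cornmeal: 88 g; shredded cheddar: 3 g; water: 197 mL; buttermilk: 83 mL

Scaling factor: 8/36 = 2/9.
butter: 2/3 cup × 2/9 × 227 g/cup ≈ 34 g
cornmeal: 14 oz × 2/9 × 28.35 g/oz ≈ 88 g
shredded cheddar: (1 tbsp + 2 tsp = 5/3 tbsp) × 2/9 ÷ 16 tbsp/cup × 113 g/cup ≈ 3 g
water: (3 cup + 11 tbsp = 3.6875 cup) × 2/9 × 240 mL/cup ≈ 197 mL
buttermilk: (1 cup + 9 tbsp = 1.5625 cup) × 2/9 × 240 mL/cup ≈ 83 mL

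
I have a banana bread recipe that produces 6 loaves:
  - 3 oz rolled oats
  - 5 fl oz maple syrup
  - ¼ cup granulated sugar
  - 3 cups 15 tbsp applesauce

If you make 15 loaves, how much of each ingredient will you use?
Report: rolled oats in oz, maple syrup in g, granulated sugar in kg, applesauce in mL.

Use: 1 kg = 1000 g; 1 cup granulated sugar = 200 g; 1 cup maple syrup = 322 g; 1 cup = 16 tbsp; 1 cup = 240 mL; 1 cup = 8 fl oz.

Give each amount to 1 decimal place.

Scaling factor: 15/6 = 5/2 = 2.5.
rolled oats: 3 oz × 5/2 = 7.5 oz
maple syrup: 5 fl oz × 5/2 ÷ 8 fl oz/cup × 322 g/cup ≈ 503.1 g
granulated sugar: 0.25 cup × 5/2 × 200 g/cup ÷ 1000 g/kg ≈ 0.1 kg
applesauce: (3 cup + 15 tbsp = 3.9375 cup) × 5/2 × 240 mL/cup = 2362.5 mL

rolled oats: 7.5 oz; maple syrup: 503.1 g; granulated sugar: 0.1 kg; applesauce: 2362.5 mL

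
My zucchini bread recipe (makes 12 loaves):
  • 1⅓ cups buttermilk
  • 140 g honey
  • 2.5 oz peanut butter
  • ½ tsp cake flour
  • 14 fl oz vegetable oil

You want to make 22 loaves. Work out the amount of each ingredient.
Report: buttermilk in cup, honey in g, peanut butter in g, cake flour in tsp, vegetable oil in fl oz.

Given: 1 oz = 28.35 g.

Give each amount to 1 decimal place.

buttermilk: 2.4 cup; honey: 256.7 g; peanut butter: 129.9 g; cake flour: 0.9 tsp; vegetable oil: 25.7 fl oz

Scaling factor: 22/12 = 11/6.
buttermilk: 4/3 cup × 11/6 ≈ 2.4 cup
honey: 140 g × 11/6 ≈ 256.7 g
peanut butter: 2.5 oz × 11/6 × 28.35 g/oz ≈ 129.9 g
cake flour: 0.5 tsp × 11/6 ≈ 0.9 tsp
vegetable oil: 14 fl oz × 11/6 ≈ 25.7 fl oz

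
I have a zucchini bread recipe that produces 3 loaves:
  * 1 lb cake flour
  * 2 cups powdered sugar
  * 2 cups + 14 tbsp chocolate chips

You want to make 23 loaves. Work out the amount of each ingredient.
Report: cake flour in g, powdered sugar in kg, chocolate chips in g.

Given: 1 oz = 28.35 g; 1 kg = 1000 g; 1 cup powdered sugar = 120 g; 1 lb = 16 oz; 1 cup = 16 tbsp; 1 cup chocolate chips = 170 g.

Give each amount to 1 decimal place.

Scaling factor: 23/3.
cake flour: 1 lb × 23/3 × 16 oz/lb × 28.35 g/oz = 3477.6 g
powdered sugar: 2 cup × 23/3 × 120 g/cup ÷ 1000 g/kg ≈ 1.8 kg
chocolate chips: (2 cup + 14 tbsp = 2.875 cup) × 23/3 × 170 g/cup ≈ 3747.1 g

cake flour: 3477.6 g; powdered sugar: 1.8 kg; chocolate chips: 3747.1 g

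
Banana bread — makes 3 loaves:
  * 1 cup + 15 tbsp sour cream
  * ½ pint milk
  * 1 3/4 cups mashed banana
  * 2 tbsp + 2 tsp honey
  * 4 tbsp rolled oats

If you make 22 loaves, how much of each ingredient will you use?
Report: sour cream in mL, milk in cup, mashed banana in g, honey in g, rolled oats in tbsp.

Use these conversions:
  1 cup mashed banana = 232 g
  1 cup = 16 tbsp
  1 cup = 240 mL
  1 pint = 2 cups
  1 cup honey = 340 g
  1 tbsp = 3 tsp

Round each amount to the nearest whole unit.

sour cream: 3410 mL; milk: 7 cup; mashed banana: 2977 g; honey: 416 g; rolled oats: 29 tbsp

Scaling factor: 22/3.
sour cream: (1 cup + 15 tbsp = 1.9375 cup) × 22/3 × 240 mL/cup = 3410 mL
milk: 0.5 pint × 22/3 × 2 cup/pint ≈ 7 cup
mashed banana: 1.75 cup × 22/3 × 232 g/cup ≈ 2977 g
honey: (2 tbsp + 2 tsp = 8/3 tbsp) × 22/3 ÷ 16 tbsp/cup × 340 g/cup ≈ 416 g
rolled oats: 4 tbsp × 22/3 ≈ 29 tbsp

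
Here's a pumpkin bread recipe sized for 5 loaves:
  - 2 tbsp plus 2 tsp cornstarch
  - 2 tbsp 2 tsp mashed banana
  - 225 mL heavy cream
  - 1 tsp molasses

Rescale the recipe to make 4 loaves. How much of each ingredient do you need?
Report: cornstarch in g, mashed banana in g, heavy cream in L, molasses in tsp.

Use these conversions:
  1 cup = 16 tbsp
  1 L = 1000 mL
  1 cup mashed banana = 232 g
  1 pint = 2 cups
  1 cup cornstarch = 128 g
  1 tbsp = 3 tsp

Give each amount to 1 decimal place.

Scaling factor: 4/5 = 0.8.
cornstarch: (2 tbsp + 2 tsp = 8/3 tbsp) × 4/5 ÷ 16 tbsp/cup × 128 g/cup ≈ 17.1 g
mashed banana: (2 tbsp + 2 tsp = 8/3 tbsp) × 4/5 ÷ 16 tbsp/cup × 232 g/cup ≈ 30.9 g
heavy cream: 225 mL × 4/5 ÷ 1000 mL/L ≈ 0.2 L
molasses: 1 tsp × 4/5 = 0.8 tsp

cornstarch: 17.1 g; mashed banana: 30.9 g; heavy cream: 0.2 L; molasses: 0.8 tsp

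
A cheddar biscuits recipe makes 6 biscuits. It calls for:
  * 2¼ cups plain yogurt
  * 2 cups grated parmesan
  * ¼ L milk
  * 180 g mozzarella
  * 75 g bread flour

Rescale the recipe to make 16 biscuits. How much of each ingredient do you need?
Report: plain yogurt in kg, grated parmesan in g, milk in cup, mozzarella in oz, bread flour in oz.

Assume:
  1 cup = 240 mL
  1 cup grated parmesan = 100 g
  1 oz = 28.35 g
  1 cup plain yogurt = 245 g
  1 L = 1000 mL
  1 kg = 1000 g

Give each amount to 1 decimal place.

Scaling factor: 16/6 = 8/3.
plain yogurt: 2.25 cup × 8/3 × 245 g/cup ÷ 1000 g/kg ≈ 1.5 kg
grated parmesan: 2 cup × 8/3 × 100 g/cup ≈ 533.3 g
milk: 0.25 L × 8/3 × 1000 mL/L ÷ 240 mL/cup ≈ 2.8 cup
mozzarella: 180 g × 8/3 ÷ 28.35 g/oz ≈ 16.9 oz
bread flour: 75 g × 8/3 ÷ 28.35 g/oz ≈ 7.1 oz

plain yogurt: 1.5 kg; grated parmesan: 533.3 g; milk: 2.8 cup; mozzarella: 16.9 oz; bread flour: 7.1 oz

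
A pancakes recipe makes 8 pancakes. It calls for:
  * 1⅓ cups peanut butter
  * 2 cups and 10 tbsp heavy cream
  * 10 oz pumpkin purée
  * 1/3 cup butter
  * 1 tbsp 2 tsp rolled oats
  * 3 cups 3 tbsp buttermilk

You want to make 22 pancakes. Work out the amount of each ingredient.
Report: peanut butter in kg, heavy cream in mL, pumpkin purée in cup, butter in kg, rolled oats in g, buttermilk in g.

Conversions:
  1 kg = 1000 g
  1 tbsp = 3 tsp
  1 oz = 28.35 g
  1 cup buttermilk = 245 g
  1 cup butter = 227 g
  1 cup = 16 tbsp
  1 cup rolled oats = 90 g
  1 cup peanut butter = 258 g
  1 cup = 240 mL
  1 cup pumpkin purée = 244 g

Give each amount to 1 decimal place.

peanut butter: 0.9 kg; heavy cream: 1732.5 mL; pumpkin purée: 3.2 cup; butter: 0.2 kg; rolled oats: 25.8 g; buttermilk: 2147.6 g

Scaling factor: 22/8 = 11/4 = 2.75.
peanut butter: 4/3 cup × 11/4 × 258 g/cup ÷ 1000 g/kg ≈ 0.9 kg
heavy cream: (2 cup + 10 tbsp = 2.625 cup) × 11/4 × 240 mL/cup = 1732.5 mL
pumpkin purée: 10 oz × 11/4 × 28.35 g/oz ÷ 244 g/cup ≈ 3.2 cup
butter: 1/3 cup × 11/4 × 227 g/cup ÷ 1000 g/kg ≈ 0.2 kg
rolled oats: (1 tbsp + 2 tsp = 5/3 tbsp) × 11/4 ÷ 16 tbsp/cup × 90 g/cup ≈ 25.8 g
buttermilk: (3 cup + 3 tbsp = 3.1875 cup) × 11/4 × 245 g/cup ≈ 2147.6 g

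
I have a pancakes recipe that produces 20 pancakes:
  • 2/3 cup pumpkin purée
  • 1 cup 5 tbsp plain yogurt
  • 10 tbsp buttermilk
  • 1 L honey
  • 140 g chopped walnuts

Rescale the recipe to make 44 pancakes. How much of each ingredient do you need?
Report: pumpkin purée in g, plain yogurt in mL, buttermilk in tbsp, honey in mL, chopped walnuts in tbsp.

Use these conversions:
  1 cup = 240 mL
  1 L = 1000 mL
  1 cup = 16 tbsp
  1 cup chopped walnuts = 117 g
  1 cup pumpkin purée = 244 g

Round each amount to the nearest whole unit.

pumpkin purée: 358 g; plain yogurt: 693 mL; buttermilk: 22 tbsp; honey: 2200 mL; chopped walnuts: 42 tbsp

Scaling factor: 44/20 = 11/5 = 2.2.
pumpkin purée: 2/3 cup × 11/5 × 244 g/cup ≈ 358 g
plain yogurt: (1 cup + 5 tbsp = 1.3125 cup) × 11/5 × 240 mL/cup = 693 mL
buttermilk: 10 tbsp × 11/5 = 22 tbsp
honey: 1 L × 11/5 × 1000 mL/L = 2200 mL
chopped walnuts: 140 g × 11/5 ÷ 117 g/cup × 16 tbsp/cup ≈ 42 tbsp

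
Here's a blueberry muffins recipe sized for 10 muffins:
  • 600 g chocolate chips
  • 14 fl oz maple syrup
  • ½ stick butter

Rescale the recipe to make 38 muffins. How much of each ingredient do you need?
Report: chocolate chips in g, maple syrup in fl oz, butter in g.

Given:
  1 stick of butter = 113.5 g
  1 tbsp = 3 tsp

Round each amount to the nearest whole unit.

Scaling factor: 38/10 = 19/5 = 3.8.
chocolate chips: 600 g × 19/5 = 2280 g
maple syrup: 14 fl oz × 19/5 ≈ 53 fl oz
butter: 0.5 stick × 19/5 × 113.5 g/stick ≈ 216 g

chocolate chips: 2280 g; maple syrup: 53 fl oz; butter: 216 g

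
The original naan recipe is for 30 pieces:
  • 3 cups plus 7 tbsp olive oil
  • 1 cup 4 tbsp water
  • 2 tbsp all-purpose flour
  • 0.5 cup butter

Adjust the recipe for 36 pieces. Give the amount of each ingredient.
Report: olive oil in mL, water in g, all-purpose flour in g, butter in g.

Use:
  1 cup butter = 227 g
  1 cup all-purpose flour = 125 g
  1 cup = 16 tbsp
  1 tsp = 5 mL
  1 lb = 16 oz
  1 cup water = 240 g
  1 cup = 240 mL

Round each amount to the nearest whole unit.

Scaling factor: 36/30 = 6/5 = 1.2.
olive oil: (3 cup + 7 tbsp = 3.4375 cup) × 6/5 × 240 mL/cup = 990 mL
water: (1 cup + 4 tbsp = 1.25 cup) × 6/5 × 240 g/cup = 360 g
all-purpose flour: 2 tbsp × 6/5 ÷ 16 tbsp/cup × 125 g/cup ≈ 19 g
butter: 0.5 cup × 6/5 × 227 g/cup ≈ 136 g

olive oil: 990 mL; water: 360 g; all-purpose flour: 19 g; butter: 136 g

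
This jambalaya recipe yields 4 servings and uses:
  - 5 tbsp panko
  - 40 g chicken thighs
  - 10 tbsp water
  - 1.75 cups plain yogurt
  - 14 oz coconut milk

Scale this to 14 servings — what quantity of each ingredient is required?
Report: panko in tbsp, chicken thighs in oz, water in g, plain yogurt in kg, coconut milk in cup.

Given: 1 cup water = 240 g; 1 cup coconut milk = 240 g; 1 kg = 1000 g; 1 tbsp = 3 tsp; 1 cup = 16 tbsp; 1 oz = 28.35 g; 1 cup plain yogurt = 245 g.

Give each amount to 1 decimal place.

Scaling factor: 14/4 = 7/2 = 3.5.
panko: 5 tbsp × 7/2 = 17.5 tbsp
chicken thighs: 40 g × 7/2 ÷ 28.35 g/oz ≈ 4.9 oz
water: 10 tbsp × 7/2 ÷ 16 tbsp/cup × 240 g/cup = 525.0 g
plain yogurt: 1.75 cup × 7/2 × 245 g/cup ÷ 1000 g/kg ≈ 1.5 kg
coconut milk: 14 oz × 7/2 × 28.35 g/oz ÷ 240 g/cup ≈ 5.8 cup

panko: 17.5 tbsp; chicken thighs: 4.9 oz; water: 525.0 g; plain yogurt: 1.5 kg; coconut milk: 5.8 cup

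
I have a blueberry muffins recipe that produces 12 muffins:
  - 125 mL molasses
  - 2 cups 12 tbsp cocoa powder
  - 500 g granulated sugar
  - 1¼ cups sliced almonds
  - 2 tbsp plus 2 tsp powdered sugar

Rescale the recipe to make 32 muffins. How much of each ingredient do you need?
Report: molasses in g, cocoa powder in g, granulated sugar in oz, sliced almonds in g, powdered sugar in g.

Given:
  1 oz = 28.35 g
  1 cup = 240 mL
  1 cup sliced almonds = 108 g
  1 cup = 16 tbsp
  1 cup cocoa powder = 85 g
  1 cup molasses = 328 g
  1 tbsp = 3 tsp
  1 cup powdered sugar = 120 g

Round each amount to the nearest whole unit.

molasses: 456 g; cocoa powder: 623 g; granulated sugar: 47 oz; sliced almonds: 360 g; powdered sugar: 53 g

Scaling factor: 32/12 = 8/3.
molasses: 125 mL × 8/3 ÷ 240 mL/cup × 328 g/cup ≈ 456 g
cocoa powder: (2 cup + 12 tbsp = 2.75 cup) × 8/3 × 85 g/cup ≈ 623 g
granulated sugar: 500 g × 8/3 ÷ 28.35 g/oz ≈ 47 oz
sliced almonds: 1.25 cup × 8/3 × 108 g/cup = 360 g
powdered sugar: (2 tbsp + 2 tsp = 8/3 tbsp) × 8/3 ÷ 16 tbsp/cup × 120 g/cup ≈ 53 g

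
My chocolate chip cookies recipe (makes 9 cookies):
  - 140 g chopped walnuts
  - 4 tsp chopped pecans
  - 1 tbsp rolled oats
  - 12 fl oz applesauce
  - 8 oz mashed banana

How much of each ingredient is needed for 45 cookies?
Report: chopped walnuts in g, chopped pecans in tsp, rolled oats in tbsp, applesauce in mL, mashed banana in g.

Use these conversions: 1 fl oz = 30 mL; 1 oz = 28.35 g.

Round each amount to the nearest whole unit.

chopped walnuts: 700 g; chopped pecans: 20 tsp; rolled oats: 5 tbsp; applesauce: 1800 mL; mashed banana: 1134 g

Scaling factor: 45/9 = 5.
chopped walnuts: 140 g × 5 = 700 g
chopped pecans: 4 tsp × 5 = 20 tsp
rolled oats: 1 tbsp × 5 = 5 tbsp
applesauce: 12 fl oz × 5 × 30 mL/fl oz = 1800 mL
mashed banana: 8 oz × 5 × 28.35 g/oz = 1134 g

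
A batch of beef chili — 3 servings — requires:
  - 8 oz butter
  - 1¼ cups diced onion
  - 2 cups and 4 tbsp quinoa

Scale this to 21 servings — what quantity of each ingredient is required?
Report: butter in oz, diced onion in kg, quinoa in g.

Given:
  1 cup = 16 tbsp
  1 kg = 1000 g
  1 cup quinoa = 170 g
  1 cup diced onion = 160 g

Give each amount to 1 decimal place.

butter: 56.0 oz; diced onion: 1.4 kg; quinoa: 2677.5 g

Scaling factor: 21/3 = 7.
butter: 8 oz × 7 = 56.0 oz
diced onion: 1.25 cup × 7 × 160 g/cup ÷ 1000 g/kg = 1.4 kg
quinoa: (2 cup + 4 tbsp = 2.25 cup) × 7 × 170 g/cup = 2677.5 g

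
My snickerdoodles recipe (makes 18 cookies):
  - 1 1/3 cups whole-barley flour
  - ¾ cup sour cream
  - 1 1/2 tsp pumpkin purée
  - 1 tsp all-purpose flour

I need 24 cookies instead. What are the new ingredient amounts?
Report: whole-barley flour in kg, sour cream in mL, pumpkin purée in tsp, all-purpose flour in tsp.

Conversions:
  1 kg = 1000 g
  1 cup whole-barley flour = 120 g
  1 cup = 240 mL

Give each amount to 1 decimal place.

Scaling factor: 24/18 = 4/3.
whole-barley flour: 4/3 cup × 4/3 × 120 g/cup ÷ 1000 g/kg ≈ 0.2 kg
sour cream: 0.75 cup × 4/3 × 240 mL/cup = 240.0 mL
pumpkin purée: 1.5 tsp × 4/3 = 2.0 tsp
all-purpose flour: 1 tsp × 4/3 ≈ 1.3 tsp

whole-barley flour: 0.2 kg; sour cream: 240.0 mL; pumpkin purée: 2.0 tsp; all-purpose flour: 1.3 tsp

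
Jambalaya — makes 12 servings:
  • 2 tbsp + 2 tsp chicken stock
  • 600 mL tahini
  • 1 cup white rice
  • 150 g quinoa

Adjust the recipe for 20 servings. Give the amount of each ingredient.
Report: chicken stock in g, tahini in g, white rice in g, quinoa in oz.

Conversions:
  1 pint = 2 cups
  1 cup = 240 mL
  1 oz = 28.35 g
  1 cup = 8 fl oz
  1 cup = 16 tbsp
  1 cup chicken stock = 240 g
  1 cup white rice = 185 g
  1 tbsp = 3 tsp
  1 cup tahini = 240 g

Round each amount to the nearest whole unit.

chicken stock: 67 g; tahini: 1000 g; white rice: 308 g; quinoa: 9 oz

Scaling factor: 20/12 = 5/3.
chicken stock: (2 tbsp + 2 tsp = 8/3 tbsp) × 5/3 ÷ 16 tbsp/cup × 240 g/cup ≈ 67 g
tahini: 600 mL × 5/3 ÷ 240 mL/cup × 240 g/cup = 1000 g
white rice: 1 cup × 5/3 × 185 g/cup ≈ 308 g
quinoa: 150 g × 5/3 ÷ 28.35 g/oz ≈ 9 oz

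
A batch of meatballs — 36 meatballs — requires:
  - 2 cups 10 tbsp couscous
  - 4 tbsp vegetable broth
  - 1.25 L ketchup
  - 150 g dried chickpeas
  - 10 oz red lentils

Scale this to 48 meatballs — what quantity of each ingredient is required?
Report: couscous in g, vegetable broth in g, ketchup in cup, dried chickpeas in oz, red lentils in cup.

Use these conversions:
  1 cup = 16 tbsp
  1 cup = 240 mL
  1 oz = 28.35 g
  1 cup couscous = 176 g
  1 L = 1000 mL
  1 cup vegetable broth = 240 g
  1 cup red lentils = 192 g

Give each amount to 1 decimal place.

couscous: 616.0 g; vegetable broth: 80.0 g; ketchup: 6.9 cup; dried chickpeas: 7.1 oz; red lentils: 2.0 cup

Scaling factor: 48/36 = 4/3.
couscous: (2 cup + 10 tbsp = 2.625 cup) × 4/3 × 176 g/cup = 616.0 g
vegetable broth: 4 tbsp × 4/3 ÷ 16 tbsp/cup × 240 g/cup = 80.0 g
ketchup: 1.25 L × 4/3 × 1000 mL/L ÷ 240 mL/cup ≈ 6.9 cup
dried chickpeas: 150 g × 4/3 ÷ 28.35 g/oz ≈ 7.1 oz
red lentils: 10 oz × 4/3 × 28.35 g/oz ÷ 192 g/cup ≈ 2.0 cup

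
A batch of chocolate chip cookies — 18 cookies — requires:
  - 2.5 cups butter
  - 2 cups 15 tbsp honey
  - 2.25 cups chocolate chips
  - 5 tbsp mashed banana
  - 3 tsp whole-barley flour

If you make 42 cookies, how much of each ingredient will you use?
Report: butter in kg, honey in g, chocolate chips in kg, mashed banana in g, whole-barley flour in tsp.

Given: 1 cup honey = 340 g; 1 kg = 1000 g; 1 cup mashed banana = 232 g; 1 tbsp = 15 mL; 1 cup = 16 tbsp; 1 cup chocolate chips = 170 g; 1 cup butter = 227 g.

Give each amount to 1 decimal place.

Scaling factor: 42/18 = 7/3.
butter: 2.5 cup × 7/3 × 227 g/cup ÷ 1000 g/kg ≈ 1.3 kg
honey: (2 cup + 15 tbsp = 2.9375 cup) × 7/3 × 340 g/cup ≈ 2330.4 g
chocolate chips: 2.25 cup × 7/3 × 170 g/cup ÷ 1000 g/kg ≈ 0.9 kg
mashed banana: 5 tbsp × 7/3 ÷ 16 tbsp/cup × 232 g/cup ≈ 169.2 g
whole-barley flour: 3 tsp × 7/3 = 7.0 tsp

butter: 1.3 kg; honey: 2330.4 g; chocolate chips: 0.9 kg; mashed banana: 169.2 g; whole-barley flour: 7.0 tsp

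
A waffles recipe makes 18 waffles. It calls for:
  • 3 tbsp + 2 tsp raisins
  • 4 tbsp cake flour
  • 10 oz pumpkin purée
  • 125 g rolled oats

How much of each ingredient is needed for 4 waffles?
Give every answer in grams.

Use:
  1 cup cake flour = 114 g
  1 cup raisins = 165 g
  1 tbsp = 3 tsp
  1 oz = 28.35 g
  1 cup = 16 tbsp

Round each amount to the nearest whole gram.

raisins: 8 g; cake flour: 6 g; pumpkin purée: 63 g; rolled oats: 28 g

Scaling factor: 4/18 = 2/9.
raisins: (3 tbsp + 2 tsp = 11/3 tbsp) × 2/9 ÷ 16 tbsp/cup × 165 g/cup ≈ 8 g
cake flour: 4 tbsp × 2/9 ÷ 16 tbsp/cup × 114 g/cup ≈ 6 g
pumpkin purée: 10 oz × 2/9 × 28.35 g/oz = 63 g
rolled oats: 125 g × 2/9 ≈ 28 g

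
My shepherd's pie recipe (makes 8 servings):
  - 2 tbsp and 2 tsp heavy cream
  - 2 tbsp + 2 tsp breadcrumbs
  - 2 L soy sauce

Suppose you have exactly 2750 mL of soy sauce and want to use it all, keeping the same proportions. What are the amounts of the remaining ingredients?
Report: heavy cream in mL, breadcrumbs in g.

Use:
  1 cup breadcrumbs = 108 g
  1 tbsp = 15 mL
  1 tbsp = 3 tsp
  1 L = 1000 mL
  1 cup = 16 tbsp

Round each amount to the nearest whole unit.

The original recipe has 2000 mL of soy sauce, so the scaling factor is 2750 ÷ 2000 = 11/8 = 1.375.
heavy cream: (2 tbsp + 2 tsp = 8/3 tbsp) × 11/8 × 15 mL/tbsp = 55 mL
breadcrumbs: (2 tbsp + 2 tsp = 8/3 tbsp) × 11/8 ÷ 16 tbsp/cup × 108 g/cup ≈ 25 g

heavy cream: 55 mL; breadcrumbs: 25 g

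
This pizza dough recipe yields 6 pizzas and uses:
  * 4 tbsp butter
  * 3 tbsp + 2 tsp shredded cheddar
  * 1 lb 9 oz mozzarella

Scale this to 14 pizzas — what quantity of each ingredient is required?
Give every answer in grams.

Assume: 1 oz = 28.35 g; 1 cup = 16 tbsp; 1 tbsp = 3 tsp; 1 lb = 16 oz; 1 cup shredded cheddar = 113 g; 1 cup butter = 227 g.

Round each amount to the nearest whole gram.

Scaling factor: 14/6 = 7/3.
butter: 4 tbsp × 7/3 ÷ 16 tbsp/cup × 227 g/cup ≈ 132 g
shredded cheddar: (3 tbsp + 2 tsp = 11/3 tbsp) × 7/3 ÷ 16 tbsp/cup × 113 g/cup ≈ 60 g
mozzarella: (1 lb + 9 oz = 1.5625 lb) × 7/3 × 16 oz/lb × 28.35 g/oz ≈ 1654 g

butter: 132 g; shredded cheddar: 60 g; mozzarella: 1654 g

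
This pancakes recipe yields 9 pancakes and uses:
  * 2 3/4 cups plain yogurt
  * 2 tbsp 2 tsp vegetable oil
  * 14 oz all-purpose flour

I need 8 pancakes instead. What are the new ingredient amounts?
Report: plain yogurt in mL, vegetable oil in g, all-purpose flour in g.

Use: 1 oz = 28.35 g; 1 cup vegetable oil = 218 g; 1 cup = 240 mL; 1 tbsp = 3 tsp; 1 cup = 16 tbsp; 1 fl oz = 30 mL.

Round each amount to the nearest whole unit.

Scaling factor: 8/9.
plain yogurt: 2.75 cup × 8/9 × 240 mL/cup ≈ 587 mL
vegetable oil: (2 tbsp + 2 tsp = 8/3 tbsp) × 8/9 ÷ 16 tbsp/cup × 218 g/cup ≈ 32 g
all-purpose flour: 14 oz × 8/9 × 28.35 g/oz ≈ 353 g

plain yogurt: 587 mL; vegetable oil: 32 g; all-purpose flour: 353 g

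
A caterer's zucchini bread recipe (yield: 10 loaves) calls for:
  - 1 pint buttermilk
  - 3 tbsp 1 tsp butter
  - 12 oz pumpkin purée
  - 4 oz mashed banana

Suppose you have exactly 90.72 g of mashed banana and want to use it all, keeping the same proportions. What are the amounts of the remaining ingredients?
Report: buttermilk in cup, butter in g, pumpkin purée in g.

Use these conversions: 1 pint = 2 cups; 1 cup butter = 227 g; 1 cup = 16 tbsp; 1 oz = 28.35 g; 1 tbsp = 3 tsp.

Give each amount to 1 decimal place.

buttermilk: 1.6 cup; butter: 37.8 g; pumpkin purée: 272.2 g

The original recipe has 113.4 g of mashed banana, so the scaling factor is 90.72 ÷ 113.4 = 4/5 = 0.8.
buttermilk: 1 pint × 4/5 × 2 cup/pint = 1.6 cup
butter: (3 tbsp + 1 tsp = 10/3 tbsp) × 4/5 ÷ 16 tbsp/cup × 227 g/cup ≈ 37.8 g
pumpkin purée: 12 oz × 4/5 × 28.35 g/oz ≈ 272.2 g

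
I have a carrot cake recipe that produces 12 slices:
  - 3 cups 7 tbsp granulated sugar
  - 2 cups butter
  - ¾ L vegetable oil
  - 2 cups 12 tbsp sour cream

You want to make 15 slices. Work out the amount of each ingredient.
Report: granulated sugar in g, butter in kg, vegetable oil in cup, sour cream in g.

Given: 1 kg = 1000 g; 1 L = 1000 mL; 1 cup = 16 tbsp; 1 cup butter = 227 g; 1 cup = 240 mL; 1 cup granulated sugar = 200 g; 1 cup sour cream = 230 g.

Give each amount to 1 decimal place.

Scaling factor: 15/12 = 5/4 = 1.25.
granulated sugar: (3 cup + 7 tbsp = 3.4375 cup) × 5/4 × 200 g/cup ≈ 859.4 g
butter: 2 cup × 5/4 × 227 g/cup ÷ 1000 g/kg ≈ 0.6 kg
vegetable oil: 0.75 L × 5/4 × 1000 mL/L ÷ 240 mL/cup ≈ 3.9 cup
sour cream: (2 cup + 12 tbsp = 2.75 cup) × 5/4 × 230 g/cup ≈ 790.6 g

granulated sugar: 859.4 g; butter: 0.6 kg; vegetable oil: 3.9 cup; sour cream: 790.6 g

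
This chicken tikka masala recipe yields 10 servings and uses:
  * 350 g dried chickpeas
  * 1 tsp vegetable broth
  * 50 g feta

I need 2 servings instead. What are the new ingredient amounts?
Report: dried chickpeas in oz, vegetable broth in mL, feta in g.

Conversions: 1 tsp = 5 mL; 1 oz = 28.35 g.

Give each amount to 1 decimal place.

dried chickpeas: 2.5 oz; vegetable broth: 1.0 mL; feta: 10.0 g

Scaling factor: 2/10 = 1/5 = 0.2.
dried chickpeas: 350 g × 1/5 ÷ 28.35 g/oz ≈ 2.5 oz
vegetable broth: 1 tsp × 1/5 × 5 mL/tsp = 1.0 mL
feta: 50 g × 1/5 = 10.0 g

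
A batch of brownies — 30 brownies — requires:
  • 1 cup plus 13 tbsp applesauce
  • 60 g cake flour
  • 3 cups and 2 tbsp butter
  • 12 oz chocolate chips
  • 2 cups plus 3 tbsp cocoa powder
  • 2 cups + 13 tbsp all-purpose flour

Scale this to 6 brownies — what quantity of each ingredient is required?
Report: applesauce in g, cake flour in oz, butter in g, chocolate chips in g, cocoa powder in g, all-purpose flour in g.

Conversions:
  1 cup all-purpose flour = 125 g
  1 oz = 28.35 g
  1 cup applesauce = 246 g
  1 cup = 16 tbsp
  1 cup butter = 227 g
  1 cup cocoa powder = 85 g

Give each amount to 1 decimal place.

Scaling factor: 6/30 = 1/5 = 0.2.
applesauce: (1 cup + 13 tbsp = 1.8125 cup) × 1/5 × 246 g/cup ≈ 89.2 g
cake flour: 60 g × 1/5 ÷ 28.35 g/oz ≈ 0.4 oz
butter: (3 cup + 2 tbsp = 3.125 cup) × 1/5 × 227 g/cup ≈ 141.9 g
chocolate chips: 12 oz × 1/5 × 28.35 g/oz ≈ 68.0 g
cocoa powder: (2 cup + 3 tbsp = 2.1875 cup) × 1/5 × 85 g/cup ≈ 37.2 g
all-purpose flour: (2 cup + 13 tbsp = 2.8125 cup) × 1/5 × 125 g/cup ≈ 70.3 g

applesauce: 89.2 g; cake flour: 0.4 oz; butter: 141.9 g; chocolate chips: 68.0 g; cocoa powder: 37.2 g; all-purpose flour: 70.3 g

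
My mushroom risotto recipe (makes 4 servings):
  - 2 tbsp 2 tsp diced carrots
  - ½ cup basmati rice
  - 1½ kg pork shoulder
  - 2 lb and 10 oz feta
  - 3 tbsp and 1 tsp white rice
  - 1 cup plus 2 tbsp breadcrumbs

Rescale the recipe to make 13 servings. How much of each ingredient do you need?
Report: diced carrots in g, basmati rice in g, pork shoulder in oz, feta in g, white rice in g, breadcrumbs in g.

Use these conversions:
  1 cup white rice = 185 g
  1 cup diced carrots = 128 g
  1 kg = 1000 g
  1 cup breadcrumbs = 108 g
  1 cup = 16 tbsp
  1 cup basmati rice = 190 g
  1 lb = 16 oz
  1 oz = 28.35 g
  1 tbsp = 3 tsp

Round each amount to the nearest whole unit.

diced carrots: 69 g; basmati rice: 309 g; pork shoulder: 172 oz; feta: 3870 g; white rice: 125 g; breadcrumbs: 395 g

Scaling factor: 13/4 = 3.25.
diced carrots: (2 tbsp + 2 tsp = 8/3 tbsp) × 13/4 ÷ 16 tbsp/cup × 128 g/cup ≈ 69 g
basmati rice: 0.5 cup × 13/4 × 190 g/cup ≈ 309 g
pork shoulder: 1.5 kg × 13/4 × 1000 g/kg ÷ 28.35 g/oz ≈ 172 oz
feta: (2 lb + 10 oz = 2.625 lb) × 13/4 × 16 oz/lb × 28.35 g/oz ≈ 3870 g
white rice: (3 tbsp + 1 tsp = 10/3 tbsp) × 13/4 ÷ 16 tbsp/cup × 185 g/cup ≈ 125 g
breadcrumbs: (1 cup + 2 tbsp = 1.125 cup) × 13/4 × 108 g/cup ≈ 395 g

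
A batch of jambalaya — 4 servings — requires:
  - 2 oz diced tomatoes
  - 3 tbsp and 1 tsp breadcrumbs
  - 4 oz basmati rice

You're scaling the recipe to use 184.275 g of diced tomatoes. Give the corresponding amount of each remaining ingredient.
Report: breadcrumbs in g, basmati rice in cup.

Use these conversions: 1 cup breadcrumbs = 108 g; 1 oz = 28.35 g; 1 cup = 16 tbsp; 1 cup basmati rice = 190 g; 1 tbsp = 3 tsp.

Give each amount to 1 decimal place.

breadcrumbs: 73.1 g; basmati rice: 1.9 cup

The original recipe has 56.7 g of diced tomatoes, so the scaling factor is 184.275 ÷ 56.7 = 13/4 = 3.25.
breadcrumbs: (3 tbsp + 1 tsp = 10/3 tbsp) × 13/4 ÷ 16 tbsp/cup × 108 g/cup ≈ 73.1 g
basmati rice: 4 oz × 13/4 × 28.35 g/oz ÷ 190 g/cup ≈ 1.9 cup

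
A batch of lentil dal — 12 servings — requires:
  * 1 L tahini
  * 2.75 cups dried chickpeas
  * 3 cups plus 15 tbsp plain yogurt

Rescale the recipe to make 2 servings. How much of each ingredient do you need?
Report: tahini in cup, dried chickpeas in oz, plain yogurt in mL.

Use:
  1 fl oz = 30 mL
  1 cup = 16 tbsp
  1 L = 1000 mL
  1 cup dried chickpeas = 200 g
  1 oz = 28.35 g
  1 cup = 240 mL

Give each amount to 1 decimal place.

tahini: 0.7 cup; dried chickpeas: 3.2 oz; plain yogurt: 157.5 mL

Scaling factor: 2/12 = 1/6.
tahini: 1 L × 1/6 × 1000 mL/L ÷ 240 mL/cup ≈ 0.7 cup
dried chickpeas: 2.75 cup × 1/6 × 200 g/cup ÷ 28.35 g/oz ≈ 3.2 oz
plain yogurt: (3 cup + 15 tbsp = 3.9375 cup) × 1/6 × 240 mL/cup = 157.5 mL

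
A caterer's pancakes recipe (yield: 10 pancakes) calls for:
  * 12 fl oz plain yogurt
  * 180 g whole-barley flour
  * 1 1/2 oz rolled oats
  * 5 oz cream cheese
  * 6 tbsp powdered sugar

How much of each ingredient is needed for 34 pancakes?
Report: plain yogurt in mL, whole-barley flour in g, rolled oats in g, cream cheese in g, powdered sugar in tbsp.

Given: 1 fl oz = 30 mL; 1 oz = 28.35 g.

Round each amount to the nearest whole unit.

Scaling factor: 34/10 = 17/5 = 3.4.
plain yogurt: 12 fl oz × 17/5 × 30 mL/fl oz = 1224 mL
whole-barley flour: 180 g × 17/5 = 612 g
rolled oats: 1.5 oz × 17/5 × 28.35 g/oz ≈ 145 g
cream cheese: 5 oz × 17/5 × 28.35 g/oz ≈ 482 g
powdered sugar: 6 tbsp × 17/5 ≈ 20 tbsp

plain yogurt: 1224 mL; whole-barley flour: 612 g; rolled oats: 145 g; cream cheese: 482 g; powdered sugar: 20 tbsp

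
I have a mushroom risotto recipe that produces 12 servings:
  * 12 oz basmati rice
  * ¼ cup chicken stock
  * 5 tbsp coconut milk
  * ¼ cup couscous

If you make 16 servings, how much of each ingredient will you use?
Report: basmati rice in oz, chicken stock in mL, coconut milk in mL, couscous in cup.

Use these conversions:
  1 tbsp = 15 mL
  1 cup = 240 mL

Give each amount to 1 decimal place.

basmati rice: 16.0 oz; chicken stock: 80.0 mL; coconut milk: 100.0 mL; couscous: 0.3 cup

Scaling factor: 16/12 = 4/3.
basmati rice: 12 oz × 4/3 = 16.0 oz
chicken stock: 0.25 cup × 4/3 × 240 mL/cup = 80.0 mL
coconut milk: 5 tbsp × 4/3 × 15 mL/tbsp = 100.0 mL
couscous: 0.25 cup × 4/3 ≈ 0.3 cup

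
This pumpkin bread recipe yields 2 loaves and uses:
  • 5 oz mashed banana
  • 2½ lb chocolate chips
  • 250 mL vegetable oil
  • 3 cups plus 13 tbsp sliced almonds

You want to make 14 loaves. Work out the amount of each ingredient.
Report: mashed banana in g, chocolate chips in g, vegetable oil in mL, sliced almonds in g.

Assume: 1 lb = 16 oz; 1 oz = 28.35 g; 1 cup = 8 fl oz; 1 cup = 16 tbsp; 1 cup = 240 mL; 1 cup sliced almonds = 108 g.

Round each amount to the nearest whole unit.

Scaling factor: 14/2 = 7.
mashed banana: 5 oz × 7 × 28.35 g/oz ≈ 992 g
chocolate chips: 2.5 lb × 7 × 16 oz/lb × 28.35 g/oz = 7938 g
vegetable oil: 250 mL × 7 = 1750 mL
sliced almonds: (3 cup + 13 tbsp = 3.8125 cup) × 7 × 108 g/cup ≈ 2882 g

mashed banana: 992 g; chocolate chips: 7938 g; vegetable oil: 1750 mL; sliced almonds: 2882 g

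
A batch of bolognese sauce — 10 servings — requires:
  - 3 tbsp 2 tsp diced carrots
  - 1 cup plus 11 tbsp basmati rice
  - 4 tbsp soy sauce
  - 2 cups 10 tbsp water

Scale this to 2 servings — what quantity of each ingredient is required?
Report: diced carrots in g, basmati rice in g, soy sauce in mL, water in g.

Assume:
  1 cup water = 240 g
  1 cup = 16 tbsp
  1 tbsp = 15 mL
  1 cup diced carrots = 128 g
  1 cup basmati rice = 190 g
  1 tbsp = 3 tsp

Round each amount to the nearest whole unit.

Scaling factor: 2/10 = 1/5 = 0.2.
diced carrots: (3 tbsp + 2 tsp = 11/3 tbsp) × 1/5 ÷ 16 tbsp/cup × 128 g/cup ≈ 6 g
basmati rice: (1 cup + 11 tbsp = 1.6875 cup) × 1/5 × 190 g/cup ≈ 64 g
soy sauce: 4 tbsp × 1/5 × 15 mL/tbsp = 12 mL
water: (2 cup + 10 tbsp = 2.625 cup) × 1/5 × 240 g/cup = 126 g

diced carrots: 6 g; basmati rice: 64 g; soy sauce: 12 mL; water: 126 g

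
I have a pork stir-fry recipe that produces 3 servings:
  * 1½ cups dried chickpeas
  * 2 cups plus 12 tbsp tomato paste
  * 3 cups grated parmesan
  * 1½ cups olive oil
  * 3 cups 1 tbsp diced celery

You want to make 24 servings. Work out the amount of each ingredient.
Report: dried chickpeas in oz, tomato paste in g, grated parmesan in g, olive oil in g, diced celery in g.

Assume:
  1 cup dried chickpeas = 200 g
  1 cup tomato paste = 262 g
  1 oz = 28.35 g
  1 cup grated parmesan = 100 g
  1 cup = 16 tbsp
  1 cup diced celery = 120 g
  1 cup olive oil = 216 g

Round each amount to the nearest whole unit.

Scaling factor: 24/3 = 8.
dried chickpeas: 1.5 cup × 8 × 200 g/cup ÷ 28.35 g/oz ≈ 85 oz
tomato paste: (2 cup + 12 tbsp = 2.75 cup) × 8 × 262 g/cup = 5764 g
grated parmesan: 3 cup × 8 × 100 g/cup = 2400 g
olive oil: 1.5 cup × 8 × 216 g/cup = 2592 g
diced celery: (3 cup + 1 tbsp = 3.0625 cup) × 8 × 120 g/cup = 2940 g

dried chickpeas: 85 oz; tomato paste: 5764 g; grated parmesan: 2400 g; olive oil: 2592 g; diced celery: 2940 g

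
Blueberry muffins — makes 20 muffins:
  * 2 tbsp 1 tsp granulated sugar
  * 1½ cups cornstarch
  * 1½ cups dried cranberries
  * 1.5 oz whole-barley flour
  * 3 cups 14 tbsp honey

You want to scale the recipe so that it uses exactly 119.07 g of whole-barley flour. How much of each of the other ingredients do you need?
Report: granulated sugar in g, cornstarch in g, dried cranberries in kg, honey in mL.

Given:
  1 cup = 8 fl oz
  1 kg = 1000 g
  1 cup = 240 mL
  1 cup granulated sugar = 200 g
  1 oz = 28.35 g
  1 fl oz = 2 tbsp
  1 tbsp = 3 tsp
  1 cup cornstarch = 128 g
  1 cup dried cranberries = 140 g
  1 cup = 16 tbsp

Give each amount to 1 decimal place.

granulated sugar: 81.7 g; cornstarch: 537.6 g; dried cranberries: 0.6 kg; honey: 2604.0 mL

The original recipe has 42.525 g of whole-barley flour, so the scaling factor is 119.07 ÷ 42.525 = 14/5 = 2.8.
granulated sugar: (2 tbsp + 1 tsp = 7/3 tbsp) × 14/5 ÷ 16 tbsp/cup × 200 g/cup ≈ 81.7 g
cornstarch: 1.5 cup × 14/5 × 128 g/cup = 537.6 g
dried cranberries: 1.5 cup × 14/5 × 140 g/cup ÷ 1000 g/kg ≈ 0.6 kg
honey: (3 cup + 14 tbsp = 3.875 cup) × 14/5 × 240 mL/cup = 2604.0 mL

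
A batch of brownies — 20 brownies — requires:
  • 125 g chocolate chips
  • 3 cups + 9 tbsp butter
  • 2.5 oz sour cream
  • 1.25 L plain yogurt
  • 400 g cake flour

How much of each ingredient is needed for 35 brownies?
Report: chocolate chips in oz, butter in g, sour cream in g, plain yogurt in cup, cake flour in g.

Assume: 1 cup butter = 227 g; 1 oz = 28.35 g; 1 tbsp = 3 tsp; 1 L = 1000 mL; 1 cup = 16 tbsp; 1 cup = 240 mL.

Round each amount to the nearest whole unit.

Scaling factor: 35/20 = 7/4 = 1.75.
chocolate chips: 125 g × 7/4 ÷ 28.35 g/oz ≈ 8 oz
butter: (3 cup + 9 tbsp = 3.5625 cup) × 7/4 × 227 g/cup ≈ 1415 g
sour cream: 2.5 oz × 7/4 × 28.35 g/oz ≈ 124 g
plain yogurt: 1.25 L × 7/4 × 1000 mL/L ÷ 240 mL/cup ≈ 9 cup
cake flour: 400 g × 7/4 = 700 g

chocolate chips: 8 oz; butter: 1415 g; sour cream: 124 g; plain yogurt: 9 cup; cake flour: 700 g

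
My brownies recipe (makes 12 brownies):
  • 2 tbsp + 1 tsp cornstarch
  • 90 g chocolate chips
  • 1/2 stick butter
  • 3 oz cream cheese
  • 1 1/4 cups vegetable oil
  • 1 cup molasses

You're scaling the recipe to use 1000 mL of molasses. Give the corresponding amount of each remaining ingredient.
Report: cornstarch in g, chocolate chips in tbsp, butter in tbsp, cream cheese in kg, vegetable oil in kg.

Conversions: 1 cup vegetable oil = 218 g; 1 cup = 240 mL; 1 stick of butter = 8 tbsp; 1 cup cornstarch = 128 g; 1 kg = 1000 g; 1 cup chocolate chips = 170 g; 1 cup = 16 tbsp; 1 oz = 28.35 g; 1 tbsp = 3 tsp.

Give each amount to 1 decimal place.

cornstarch: 77.8 g; chocolate chips: 35.3 tbsp; butter: 16.7 tbsp; cream cheese: 0.4 kg; vegetable oil: 1.1 kg

The original recipe has 240 mL of molasses, so the scaling factor is 1000 ÷ 240 = 25/6.
cornstarch: (2 tbsp + 1 tsp = 7/3 tbsp) × 25/6 ÷ 16 tbsp/cup × 128 g/cup ≈ 77.8 g
chocolate chips: 90 g × 25/6 ÷ 170 g/cup × 16 tbsp/cup ≈ 35.3 tbsp
butter: 0.5 stick × 25/6 × 8 tbsp/stick ≈ 16.7 tbsp
cream cheese: 3 oz × 25/6 × 28.35 g/oz ÷ 1000 g/kg ≈ 0.4 kg
vegetable oil: 1.25 cup × 25/6 × 218 g/cup ÷ 1000 g/kg ≈ 1.1 kg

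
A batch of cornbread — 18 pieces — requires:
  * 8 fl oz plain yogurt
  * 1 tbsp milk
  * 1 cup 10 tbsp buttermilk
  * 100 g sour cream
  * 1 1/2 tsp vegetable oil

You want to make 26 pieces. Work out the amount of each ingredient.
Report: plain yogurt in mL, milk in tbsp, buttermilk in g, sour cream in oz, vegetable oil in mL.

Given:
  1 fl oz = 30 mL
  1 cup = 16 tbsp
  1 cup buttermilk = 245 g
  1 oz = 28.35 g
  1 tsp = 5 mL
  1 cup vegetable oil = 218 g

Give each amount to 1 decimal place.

plain yogurt: 346.7 mL; milk: 1.4 tbsp; buttermilk: 575.1 g; sour cream: 5.1 oz; vegetable oil: 10.8 mL

Scaling factor: 26/18 = 13/9.
plain yogurt: 8 fl oz × 13/9 × 30 mL/fl oz ≈ 346.7 mL
milk: 1 tbsp × 13/9 ≈ 1.4 tbsp
buttermilk: (1 cup + 10 tbsp = 1.625 cup) × 13/9 × 245 g/cup ≈ 575.1 g
sour cream: 100 g × 13/9 ÷ 28.35 g/oz ≈ 5.1 oz
vegetable oil: 1.5 tsp × 13/9 × 5 mL/tsp ≈ 10.8 mL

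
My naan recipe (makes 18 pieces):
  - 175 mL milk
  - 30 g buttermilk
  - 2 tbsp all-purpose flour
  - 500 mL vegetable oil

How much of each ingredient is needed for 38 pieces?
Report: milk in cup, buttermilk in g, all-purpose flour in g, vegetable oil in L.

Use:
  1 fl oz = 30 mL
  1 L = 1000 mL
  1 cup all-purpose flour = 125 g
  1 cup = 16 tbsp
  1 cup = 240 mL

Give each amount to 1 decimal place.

Scaling factor: 38/18 = 19/9.
milk: 175 mL × 19/9 ÷ 240 mL/cup ≈ 1.5 cup
buttermilk: 30 g × 19/9 ≈ 63.3 g
all-purpose flour: 2 tbsp × 19/9 ÷ 16 tbsp/cup × 125 g/cup ≈ 33.0 g
vegetable oil: 500 mL × 19/9 ÷ 1000 mL/L ≈ 1.1 L

milk: 1.5 cup; buttermilk: 63.3 g; all-purpose flour: 33.0 g; vegetable oil: 1.1 L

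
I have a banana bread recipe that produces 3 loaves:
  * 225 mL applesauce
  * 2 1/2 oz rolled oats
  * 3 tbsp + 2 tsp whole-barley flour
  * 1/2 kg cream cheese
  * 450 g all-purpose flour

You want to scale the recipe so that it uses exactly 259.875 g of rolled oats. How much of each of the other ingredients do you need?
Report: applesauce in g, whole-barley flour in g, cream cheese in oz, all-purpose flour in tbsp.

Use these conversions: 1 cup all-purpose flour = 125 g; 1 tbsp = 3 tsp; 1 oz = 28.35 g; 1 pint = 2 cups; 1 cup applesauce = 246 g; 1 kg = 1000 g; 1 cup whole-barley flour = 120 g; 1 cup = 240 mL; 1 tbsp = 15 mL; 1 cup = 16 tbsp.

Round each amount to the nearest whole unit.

applesauce: 846 g; whole-barley flour: 101 g; cream cheese: 65 oz; all-purpose flour: 211 tbsp

The original recipe has 70.875 g of rolled oats, so the scaling factor is 259.875 ÷ 70.875 = 11/3.
applesauce: 225 mL × 11/3 ÷ 240 mL/cup × 246 g/cup ≈ 846 g
whole-barley flour: (3 tbsp + 2 tsp = 11/3 tbsp) × 11/3 ÷ 16 tbsp/cup × 120 g/cup ≈ 101 g
cream cheese: 0.5 kg × 11/3 × 1000 g/kg ÷ 28.35 g/oz ≈ 65 oz
all-purpose flour: 450 g × 11/3 ÷ 125 g/cup × 16 tbsp/cup ≈ 211 tbsp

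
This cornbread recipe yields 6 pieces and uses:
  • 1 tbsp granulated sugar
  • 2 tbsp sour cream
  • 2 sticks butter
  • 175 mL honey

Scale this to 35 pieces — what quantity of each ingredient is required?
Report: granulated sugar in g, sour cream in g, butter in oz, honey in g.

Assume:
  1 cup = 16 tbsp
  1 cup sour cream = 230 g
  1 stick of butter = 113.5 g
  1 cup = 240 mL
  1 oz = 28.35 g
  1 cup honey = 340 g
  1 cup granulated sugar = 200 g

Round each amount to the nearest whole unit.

Scaling factor: 35/6.
granulated sugar: 1 tbsp × 35/6 ÷ 16 tbsp/cup × 200 g/cup ≈ 73 g
sour cream: 2 tbsp × 35/6 ÷ 16 tbsp/cup × 230 g/cup ≈ 168 g
butter: 2 stick × 35/6 × 113.5 g/stick ÷ 28.35 g/oz ≈ 47 oz
honey: 175 mL × 35/6 ÷ 240 mL/cup × 340 g/cup ≈ 1446 g

granulated sugar: 73 g; sour cream: 168 g; butter: 47 oz; honey: 1446 g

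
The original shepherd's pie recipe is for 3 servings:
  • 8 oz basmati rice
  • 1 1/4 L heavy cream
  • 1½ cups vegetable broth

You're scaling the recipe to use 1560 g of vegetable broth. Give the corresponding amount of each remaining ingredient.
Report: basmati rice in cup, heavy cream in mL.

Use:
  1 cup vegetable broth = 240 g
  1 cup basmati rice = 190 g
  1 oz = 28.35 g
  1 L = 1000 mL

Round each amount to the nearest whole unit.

The original recipe has 360 g of vegetable broth, so the scaling factor is 1560 ÷ 360 = 13/3.
basmati rice: 8 oz × 13/3 × 28.35 g/oz ÷ 190 g/cup ≈ 5 cup
heavy cream: 1.25 L × 13/3 × 1000 mL/L ≈ 5417 mL

basmati rice: 5 cup; heavy cream: 5417 mL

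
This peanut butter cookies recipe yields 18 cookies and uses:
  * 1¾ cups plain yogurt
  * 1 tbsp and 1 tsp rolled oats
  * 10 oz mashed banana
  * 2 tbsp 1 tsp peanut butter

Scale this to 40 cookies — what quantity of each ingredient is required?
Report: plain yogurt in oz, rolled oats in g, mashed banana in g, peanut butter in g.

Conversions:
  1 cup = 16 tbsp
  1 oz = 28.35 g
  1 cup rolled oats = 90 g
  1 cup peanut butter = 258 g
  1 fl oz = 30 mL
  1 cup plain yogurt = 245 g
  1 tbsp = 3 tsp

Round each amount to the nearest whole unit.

plain yogurt: 34 oz; rolled oats: 17 g; mashed banana: 630 g; peanut butter: 84 g

Scaling factor: 40/18 = 20/9.
plain yogurt: 1.75 cup × 20/9 × 245 g/cup ÷ 28.35 g/oz ≈ 34 oz
rolled oats: (1 tbsp + 1 tsp = 4/3 tbsp) × 20/9 ÷ 16 tbsp/cup × 90 g/cup ≈ 17 g
mashed banana: 10 oz × 20/9 × 28.35 g/oz = 630 g
peanut butter: (2 tbsp + 1 tsp = 7/3 tbsp) × 20/9 ÷ 16 tbsp/cup × 258 g/cup ≈ 84 g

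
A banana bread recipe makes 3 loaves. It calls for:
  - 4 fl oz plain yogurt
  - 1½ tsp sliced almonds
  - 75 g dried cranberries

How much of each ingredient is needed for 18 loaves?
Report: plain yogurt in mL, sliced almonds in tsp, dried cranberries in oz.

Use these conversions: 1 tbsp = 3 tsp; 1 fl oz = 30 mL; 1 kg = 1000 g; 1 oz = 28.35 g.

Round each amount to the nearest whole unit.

plain yogurt: 720 mL; sliced almonds: 9 tsp; dried cranberries: 16 oz

Scaling factor: 18/3 = 6.
plain yogurt: 4 fl oz × 6 × 30 mL/fl oz = 720 mL
sliced almonds: 1.5 tsp × 6 = 9 tsp
dried cranberries: 75 g × 6 ÷ 28.35 g/oz ≈ 16 oz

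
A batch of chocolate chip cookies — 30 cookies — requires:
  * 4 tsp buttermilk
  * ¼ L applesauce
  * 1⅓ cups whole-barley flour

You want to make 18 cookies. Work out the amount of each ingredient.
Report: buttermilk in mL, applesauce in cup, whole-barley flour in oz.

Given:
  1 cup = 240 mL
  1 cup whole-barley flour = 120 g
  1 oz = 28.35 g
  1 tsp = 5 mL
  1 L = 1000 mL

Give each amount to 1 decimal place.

Scaling factor: 18/30 = 3/5 = 0.6.
buttermilk: 4 tsp × 3/5 × 5 mL/tsp = 12.0 mL
applesauce: 0.25 L × 3/5 × 1000 mL/L ÷ 240 mL/cup ≈ 0.6 cup
whole-barley flour: 4/3 cup × 3/5 × 120 g/cup ÷ 28.35 g/oz ≈ 3.4 oz

buttermilk: 12.0 mL; applesauce: 0.6 cup; whole-barley flour: 3.4 oz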